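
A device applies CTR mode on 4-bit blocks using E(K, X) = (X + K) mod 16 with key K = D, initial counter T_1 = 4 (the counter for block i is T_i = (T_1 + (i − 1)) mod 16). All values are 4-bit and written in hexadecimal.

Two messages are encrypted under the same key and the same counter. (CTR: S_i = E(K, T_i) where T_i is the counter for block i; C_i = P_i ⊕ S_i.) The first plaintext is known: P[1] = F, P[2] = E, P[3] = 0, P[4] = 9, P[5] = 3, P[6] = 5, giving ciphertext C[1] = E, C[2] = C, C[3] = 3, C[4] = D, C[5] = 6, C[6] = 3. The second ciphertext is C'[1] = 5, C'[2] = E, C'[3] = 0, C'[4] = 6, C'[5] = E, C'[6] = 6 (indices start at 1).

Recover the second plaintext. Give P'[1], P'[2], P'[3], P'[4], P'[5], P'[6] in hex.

P'[1] = 4, P'[2] = C, P'[3] = 3, P'[4] = 2, P'[5] = B, P'[6] = 0

In CTR with a reused counter, both messages share the same keystream S_i, so C_i ⊕ C'_i = P_i ⊕ P'_i and thus P'_i = P_i ⊕ C_i ⊕ C'_i.
P'[1]: F ⊕ E ⊕ 5 = 4.
P'[2]: E ⊕ C ⊕ E = C.
P'[3]: 0 ⊕ 3 ⊕ 0 = 3.
P'[4]: 9 ⊕ D ⊕ 6 = 2.
P'[5]: 3 ⊕ 6 ⊕ E = B.
P'[6]: 5 ⊕ 3 ⊕ 6 = 0.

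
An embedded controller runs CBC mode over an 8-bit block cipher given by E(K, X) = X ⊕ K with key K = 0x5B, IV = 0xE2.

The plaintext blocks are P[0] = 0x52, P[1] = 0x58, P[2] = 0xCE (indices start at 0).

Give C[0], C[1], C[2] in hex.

CBC encryption: C_i = E(K, P_i ⊕ C_{i−1}), with C_{−1} = IV.
C[0]: P[0] ⊕ 0xE2 = 0xB0; E(K, 0xB0) = 0xEB.
C[1]: P[1] ⊕ 0xEB = 0xB3; E(K, 0xB3) = 0xE8.
C[2]: P[2] ⊕ 0xE8 = 0x26; E(K, 0x26) = 0x7D.

C[0] = 0xEB, C[1] = 0xE8, C[2] = 0x7D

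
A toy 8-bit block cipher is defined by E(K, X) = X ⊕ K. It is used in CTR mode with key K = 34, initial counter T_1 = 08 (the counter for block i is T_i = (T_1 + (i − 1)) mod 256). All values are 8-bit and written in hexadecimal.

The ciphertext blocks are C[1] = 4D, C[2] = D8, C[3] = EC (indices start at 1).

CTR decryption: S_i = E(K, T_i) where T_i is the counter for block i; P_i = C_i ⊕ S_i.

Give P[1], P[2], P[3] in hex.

P[1]: T = 08, S = E(K, T) = 3C; 4D ⊕ 3C = 71.
P[2]: T = 09, S = E(K, T) = 3D; D8 ⊕ 3D = E5.
P[3]: T = 0A, S = E(K, T) = 3E; EC ⊕ 3E = D2.

P[1] = 71, P[2] = E5, P[3] = D2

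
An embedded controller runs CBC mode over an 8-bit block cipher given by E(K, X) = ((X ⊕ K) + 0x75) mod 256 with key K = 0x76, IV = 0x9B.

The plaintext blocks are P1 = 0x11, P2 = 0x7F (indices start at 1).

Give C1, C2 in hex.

C1 = 0x71, C2 = 0xED

CBC encryption: C_i = E(K, P_i ⊕ C_{i−1}), with C_{0} = IV.
C1: P1 ⊕ 0x9B = 0x8A; E(K, 0x8A) = 0x71.
C2: P2 ⊕ 0x71 = 0x0E; E(K, 0x0E) = 0xED.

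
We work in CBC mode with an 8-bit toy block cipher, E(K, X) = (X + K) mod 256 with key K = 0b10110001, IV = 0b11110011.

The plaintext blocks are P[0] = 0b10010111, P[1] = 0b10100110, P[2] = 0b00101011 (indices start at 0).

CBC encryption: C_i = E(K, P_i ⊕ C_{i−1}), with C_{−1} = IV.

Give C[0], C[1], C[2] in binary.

C[0]: P[0] ⊕ 0b11110011 = 0b01100100; E(K, 0b01100100) = 0b00010101.
C[1]: P[1] ⊕ 0b00010101 = 0b10110011; E(K, 0b10110011) = 0b01100100.
C[2]: P[2] ⊕ 0b01100100 = 0b01001111; E(K, 0b01001111) = 0b00000000.

C[0] = 0b00010101, C[1] = 0b01100100, C[2] = 0b00000000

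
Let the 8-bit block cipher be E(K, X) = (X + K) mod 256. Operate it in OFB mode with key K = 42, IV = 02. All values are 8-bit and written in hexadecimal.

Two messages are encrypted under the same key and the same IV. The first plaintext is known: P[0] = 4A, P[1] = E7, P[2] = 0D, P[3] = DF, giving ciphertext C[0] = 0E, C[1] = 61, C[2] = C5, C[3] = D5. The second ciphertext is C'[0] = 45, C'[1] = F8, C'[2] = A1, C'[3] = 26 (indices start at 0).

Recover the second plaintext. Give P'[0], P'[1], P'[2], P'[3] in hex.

P'[0] = 01, P'[1] = 7E, P'[2] = 69, P'[3] = 2C

In OFB with a reused IV, both messages share the same keystream S_i, so C_i ⊕ C'_i = P_i ⊕ P'_i and thus P'_i = P_i ⊕ C_i ⊕ C'_i.
P'[0]: 4A ⊕ 0E ⊕ 45 = 01.
P'[1]: E7 ⊕ 61 ⊕ F8 = 7E.
P'[2]: 0D ⊕ C5 ⊕ A1 = 69.
P'[3]: DF ⊕ D5 ⊕ 26 = 2C.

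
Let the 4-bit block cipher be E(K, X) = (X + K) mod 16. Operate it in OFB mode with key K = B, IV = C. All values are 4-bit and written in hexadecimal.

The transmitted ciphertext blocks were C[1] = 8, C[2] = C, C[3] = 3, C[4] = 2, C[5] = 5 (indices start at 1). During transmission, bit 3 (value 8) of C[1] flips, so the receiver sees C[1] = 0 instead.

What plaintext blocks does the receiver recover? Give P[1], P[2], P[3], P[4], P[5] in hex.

P[1] = 7, P[2] = E, P[3] = E, P[4] = A, P[5] = 6

OFB decryption: S_i = E(K, S_{i−1}) with S_{0} = IV; P_i = C_i ⊕ S_i.
Only C[1] changed, to 0. In OFB, a change in C_i flips the same bit in P_i only; the keystream is unaffected. Decrypting the received ciphertext:
P[1]: S = E(K, C) = 7; 0 ⊕ 7 = 7.
P[2]: S = E(K, 7) = 2; C ⊕ 2 = E.
P[3]: S = E(K, 2) = D; 3 ⊕ D = E.
P[4]: S = E(K, D) = 8; 2 ⊕ 8 = A.
P[5]: S = E(K, 8) = 3; 5 ⊕ 3 = 6.
Blocks that differ from the original plaintext: P[1].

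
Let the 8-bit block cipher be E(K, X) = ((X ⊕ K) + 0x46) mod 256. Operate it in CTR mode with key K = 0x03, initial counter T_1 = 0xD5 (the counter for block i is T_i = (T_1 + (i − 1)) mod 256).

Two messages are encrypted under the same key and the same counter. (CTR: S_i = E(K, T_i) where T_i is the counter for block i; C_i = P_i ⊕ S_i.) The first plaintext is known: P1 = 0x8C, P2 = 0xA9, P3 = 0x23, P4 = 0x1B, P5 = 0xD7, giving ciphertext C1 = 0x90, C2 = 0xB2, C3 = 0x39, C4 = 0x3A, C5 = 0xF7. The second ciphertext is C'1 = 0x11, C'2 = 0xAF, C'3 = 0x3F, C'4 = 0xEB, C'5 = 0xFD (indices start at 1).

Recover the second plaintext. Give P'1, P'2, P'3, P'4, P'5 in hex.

P'1 = 0x0D, P'2 = 0xB4, P'3 = 0x25, P'4 = 0xCA, P'5 = 0xDD

In CTR with a reused counter, both messages share the same keystream S_i, so C_i ⊕ C'_i = P_i ⊕ P'_i and thus P'_i = P_i ⊕ C_i ⊕ C'_i.
P'1: 0x8C ⊕ 0x90 ⊕ 0x11 = 0x0D.
P'2: 0xA9 ⊕ 0xB2 ⊕ 0xAF = 0xB4.
P'3: 0x23 ⊕ 0x39 ⊕ 0x3F = 0x25.
P'4: 0x1B ⊕ 0x3A ⊕ 0xEB = 0xCA.
P'5: 0xD7 ⊕ 0xF7 ⊕ 0xFD = 0xDD.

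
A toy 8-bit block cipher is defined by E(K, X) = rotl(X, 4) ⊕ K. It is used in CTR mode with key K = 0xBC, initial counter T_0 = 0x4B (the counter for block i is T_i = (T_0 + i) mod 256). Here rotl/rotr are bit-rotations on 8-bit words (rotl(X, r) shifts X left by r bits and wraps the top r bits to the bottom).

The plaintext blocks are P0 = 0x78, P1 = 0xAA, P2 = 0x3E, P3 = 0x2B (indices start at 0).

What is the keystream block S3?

CTR encryption: S_i = E(K, T_i) where T_i is the counter for block i; C_i = P_i ⊕ S_i.
C0: T = 0x4B, S = E(K, T) = 0x08; 0x78 ⊕ 0x08 = 0x70.
C1: T = 0x4C, S = E(K, T) = 0x78; 0xAA ⊕ 0x78 = 0xD2.
C2: T = 0x4D, S = E(K, T) = 0x68; 0x3E ⊕ 0x68 = 0x56.
C3: T = 0x4E, S = E(K, T) = 0x58; 0x2B ⊕ 0x58 = 0x73.
So S3 = 0x58.

0x58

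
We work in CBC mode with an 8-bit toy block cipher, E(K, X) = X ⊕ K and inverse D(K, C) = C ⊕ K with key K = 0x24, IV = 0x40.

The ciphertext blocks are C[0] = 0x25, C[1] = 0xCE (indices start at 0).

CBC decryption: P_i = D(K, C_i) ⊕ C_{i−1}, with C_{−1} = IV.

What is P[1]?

P[1]: D(K, 0xCE) = 0xEA; 0xEA ⊕ 0x25 = 0xCF.

P[1] = 0xCF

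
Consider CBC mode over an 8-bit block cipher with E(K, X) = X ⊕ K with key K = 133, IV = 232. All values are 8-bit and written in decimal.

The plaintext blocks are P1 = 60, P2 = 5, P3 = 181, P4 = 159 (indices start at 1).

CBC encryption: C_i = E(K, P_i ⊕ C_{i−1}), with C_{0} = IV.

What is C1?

C1 = 81

C1: P1 ⊕ 232 = 212; E(K, 212) = 81.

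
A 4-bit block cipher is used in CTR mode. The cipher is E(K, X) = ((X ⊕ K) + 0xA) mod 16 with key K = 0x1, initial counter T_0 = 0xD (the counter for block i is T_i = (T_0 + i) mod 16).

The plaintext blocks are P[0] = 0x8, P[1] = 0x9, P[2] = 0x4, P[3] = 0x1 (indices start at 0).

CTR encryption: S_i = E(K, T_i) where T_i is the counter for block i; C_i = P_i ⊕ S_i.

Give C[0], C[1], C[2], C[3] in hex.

C[0]: T = 0xD, S = E(K, T) = 0x6; 0x8 ⊕ 0x6 = 0xE.
C[1]: T = 0xE, S = E(K, T) = 0x9; 0x9 ⊕ 0x9 = 0x0.
C[2]: T = 0xF, S = E(K, T) = 0x8; 0x4 ⊕ 0x8 = 0xC.
C[3]: T = 0x0, S = E(K, T) = 0xB; 0x1 ⊕ 0xB = 0xA.

C[0] = 0xE, C[1] = 0x0, C[2] = 0xC, C[3] = 0xA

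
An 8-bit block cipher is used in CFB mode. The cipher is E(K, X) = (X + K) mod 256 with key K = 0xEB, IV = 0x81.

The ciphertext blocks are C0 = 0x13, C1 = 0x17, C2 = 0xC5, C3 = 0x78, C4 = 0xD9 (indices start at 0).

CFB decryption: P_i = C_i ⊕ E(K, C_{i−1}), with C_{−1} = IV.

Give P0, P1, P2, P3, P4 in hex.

P0: E(K, 0x81) = 0x6C; 0x13 ⊕ 0x6C = 0x7F.
P1: E(K, 0x13) = 0xFE; 0x17 ⊕ 0xFE = 0xE9.
P2: E(K, 0x17) = 0x02; 0xC5 ⊕ 0x02 = 0xC7.
P3: E(K, 0xC5) = 0xB0; 0x78 ⊕ 0xB0 = 0xC8.
P4: E(K, 0x78) = 0x63; 0xD9 ⊕ 0x63 = 0xBA.

P0 = 0x7F, P1 = 0xE9, P2 = 0xC7, P3 = 0xC8, P4 = 0xBA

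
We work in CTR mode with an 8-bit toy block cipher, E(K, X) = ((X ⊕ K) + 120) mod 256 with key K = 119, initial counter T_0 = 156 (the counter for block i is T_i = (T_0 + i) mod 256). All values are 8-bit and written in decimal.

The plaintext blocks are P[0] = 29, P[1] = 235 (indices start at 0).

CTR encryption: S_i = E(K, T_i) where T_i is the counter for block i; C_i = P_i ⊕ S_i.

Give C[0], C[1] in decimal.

C[0]: T = 156, S = E(K, T) = 99; 29 ⊕ 99 = 126.
C[1]: T = 157, S = E(K, T) = 98; 235 ⊕ 98 = 137.

C[0] = 126, C[1] = 137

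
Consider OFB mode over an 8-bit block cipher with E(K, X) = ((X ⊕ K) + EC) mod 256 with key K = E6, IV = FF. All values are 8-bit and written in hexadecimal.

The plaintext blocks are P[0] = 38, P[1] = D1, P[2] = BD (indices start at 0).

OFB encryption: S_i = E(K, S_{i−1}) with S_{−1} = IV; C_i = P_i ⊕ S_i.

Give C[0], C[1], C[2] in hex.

C[0]: S = E(K, FF) = 05; 38 ⊕ 05 = 3D.
C[1]: S = E(K, 05) = CF; D1 ⊕ CF = 1E.
C[2]: S = E(K, CF) = 15; BD ⊕ 15 = A8.

C[0] = 3D, C[1] = 1E, C[2] = A8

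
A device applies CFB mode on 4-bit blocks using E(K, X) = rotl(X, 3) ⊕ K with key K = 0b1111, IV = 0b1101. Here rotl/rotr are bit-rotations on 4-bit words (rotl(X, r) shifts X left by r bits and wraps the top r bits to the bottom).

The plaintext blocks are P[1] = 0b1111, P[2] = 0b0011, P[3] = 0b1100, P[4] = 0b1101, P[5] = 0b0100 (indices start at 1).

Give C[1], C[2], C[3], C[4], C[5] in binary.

CFB encryption: C_i = P_i ⊕ E(K, C_{i−1}), with C_{0} = IV.
C[1]: E(K, 0b1101) = 0b0001; 0b1111 ⊕ 0b0001 = 0b1110.
C[2]: E(K, 0b1110) = 0b1000; 0b0011 ⊕ 0b1000 = 0b1011.
C[3]: E(K, 0b1011) = 0b0010; 0b1100 ⊕ 0b0010 = 0b1110.
C[4]: E(K, 0b1110) = 0b1000; 0b1101 ⊕ 0b1000 = 0b0101.
C[5]: E(K, 0b0101) = 0b0101; 0b0100 ⊕ 0b0101 = 0b0001.

C[1] = 0b1110, C[2] = 0b1011, C[3] = 0b1110, C[4] = 0b0101, C[5] = 0b0001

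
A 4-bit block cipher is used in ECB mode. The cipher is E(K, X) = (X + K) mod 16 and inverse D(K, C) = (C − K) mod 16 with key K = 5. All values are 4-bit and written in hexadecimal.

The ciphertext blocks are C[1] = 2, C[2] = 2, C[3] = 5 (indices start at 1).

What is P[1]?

ECB decryption: P_i = D(K, C_i).
P[1]: D(K, 2) = D.

P[1] = D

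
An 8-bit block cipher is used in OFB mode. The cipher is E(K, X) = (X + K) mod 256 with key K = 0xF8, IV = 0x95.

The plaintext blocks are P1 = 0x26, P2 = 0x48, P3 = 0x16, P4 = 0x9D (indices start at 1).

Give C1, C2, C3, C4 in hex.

C1 = 0xAB, C2 = 0xCD, C3 = 0x6B, C4 = 0xE8

OFB encryption: S_i = E(K, S_{i−1}) with S_{0} = IV; C_i = P_i ⊕ S_i.
C1: S = E(K, 0x95) = 0x8D; 0x26 ⊕ 0x8D = 0xAB.
C2: S = E(K, 0x8D) = 0x85; 0x48 ⊕ 0x85 = 0xCD.
C3: S = E(K, 0x85) = 0x7D; 0x16 ⊕ 0x7D = 0x6B.
C4: S = E(K, 0x7D) = 0x75; 0x9D ⊕ 0x75 = 0xE8.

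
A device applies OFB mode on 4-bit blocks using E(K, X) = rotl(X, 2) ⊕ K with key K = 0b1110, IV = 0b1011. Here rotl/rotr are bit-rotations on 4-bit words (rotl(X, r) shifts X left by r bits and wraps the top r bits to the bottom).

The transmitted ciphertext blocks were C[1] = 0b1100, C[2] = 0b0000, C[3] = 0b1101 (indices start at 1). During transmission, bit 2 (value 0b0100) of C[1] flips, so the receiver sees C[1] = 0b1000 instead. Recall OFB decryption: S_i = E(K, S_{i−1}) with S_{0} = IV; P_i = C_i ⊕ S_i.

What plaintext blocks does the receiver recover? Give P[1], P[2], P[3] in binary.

P[1] = 0b1000, P[2] = 0b1110, P[3] = 0b1000

Only C[1] changed, to 0b1000. In OFB, a change in C_i flips the same bit in P_i only; the keystream is unaffected. Decrypting the received ciphertext:
P[1]: S = E(K, 0b1011) = 0b0000; 0b1000 ⊕ 0b0000 = 0b1000.
P[2]: S = E(K, 0b0000) = 0b1110; 0b0000 ⊕ 0b1110 = 0b1110.
P[3]: S = E(K, 0b1110) = 0b0101; 0b1101 ⊕ 0b0101 = 0b1000.
Blocks that differ from the original plaintext: P[1].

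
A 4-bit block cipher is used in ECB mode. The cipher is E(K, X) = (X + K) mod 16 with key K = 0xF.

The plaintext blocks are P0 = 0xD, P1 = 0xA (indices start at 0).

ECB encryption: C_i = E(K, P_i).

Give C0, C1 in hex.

C0: E(K, 0xD) = 0xC.
C1: E(K, 0xA) = 0x9.

C0 = 0xC, C1 = 0x9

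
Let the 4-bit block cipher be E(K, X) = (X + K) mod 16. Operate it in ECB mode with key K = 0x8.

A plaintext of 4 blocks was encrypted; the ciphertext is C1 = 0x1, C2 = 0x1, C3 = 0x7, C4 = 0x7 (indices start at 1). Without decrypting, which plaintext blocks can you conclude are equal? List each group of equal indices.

ECB encrypts each block independently with the same key, so equal ciphertext blocks imply equal plaintext blocks.
C1 = C2 = 0x1, so P1 = P2.
C3 = C4 = 0x7, so P3 = P4.

P1 = P2; P3 = P4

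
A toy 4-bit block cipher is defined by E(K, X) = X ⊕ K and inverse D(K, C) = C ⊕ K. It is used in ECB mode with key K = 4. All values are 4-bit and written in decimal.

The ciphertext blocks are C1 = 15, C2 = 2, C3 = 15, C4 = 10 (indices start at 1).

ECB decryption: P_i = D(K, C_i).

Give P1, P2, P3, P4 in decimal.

P1 = 11, P2 = 6, P3 = 11, P4 = 14

P1: D(K, 15) = 11.
P2: D(K, 2) = 6.
P3: D(K, 15) = 11.
P4: D(K, 10) = 14.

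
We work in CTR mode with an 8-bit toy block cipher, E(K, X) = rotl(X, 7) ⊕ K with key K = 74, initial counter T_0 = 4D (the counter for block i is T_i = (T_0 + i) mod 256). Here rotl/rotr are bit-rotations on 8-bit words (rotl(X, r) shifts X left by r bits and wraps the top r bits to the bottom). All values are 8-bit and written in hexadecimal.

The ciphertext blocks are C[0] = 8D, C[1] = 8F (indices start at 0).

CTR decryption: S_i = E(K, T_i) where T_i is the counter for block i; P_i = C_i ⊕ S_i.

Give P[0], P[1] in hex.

P[0] = 5F, P[1] = DC

P[0]: T = 4D, S = E(K, T) = D2; 8D ⊕ D2 = 5F.
P[1]: T = 4E, S = E(K, T) = 53; 8F ⊕ 53 = DC.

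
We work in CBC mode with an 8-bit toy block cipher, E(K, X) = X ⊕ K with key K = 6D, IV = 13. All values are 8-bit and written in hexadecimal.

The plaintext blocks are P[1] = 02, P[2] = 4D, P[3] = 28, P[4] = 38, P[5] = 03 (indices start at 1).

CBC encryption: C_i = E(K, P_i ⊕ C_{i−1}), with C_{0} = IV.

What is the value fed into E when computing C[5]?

C[1]: P[1] ⊕ 13 = 11; E(K, 11) = 7C.
C[2]: P[2] ⊕ 7C = 31; E(K, 31) = 5C.
C[3]: P[3] ⊕ 5C = 74; E(K, 74) = 19.
C[4]: P[4] ⊕ 19 = 21; E(K, 21) = 4C.
C[5]: P[5] ⊕ 4C = 4F; E(K, 4F) = 22.
So the input to E for block [5] is 4F.

4F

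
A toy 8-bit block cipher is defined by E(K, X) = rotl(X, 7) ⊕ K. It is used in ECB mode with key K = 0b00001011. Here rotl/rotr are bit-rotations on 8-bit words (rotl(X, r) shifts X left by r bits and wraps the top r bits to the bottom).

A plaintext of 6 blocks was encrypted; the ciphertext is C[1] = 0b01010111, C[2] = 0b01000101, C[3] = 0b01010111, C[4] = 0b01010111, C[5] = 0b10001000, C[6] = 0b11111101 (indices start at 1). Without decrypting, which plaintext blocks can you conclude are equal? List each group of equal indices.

ECB encrypts each block independently with the same key, so equal ciphertext blocks imply equal plaintext blocks.
C[1] = C[3] = C[4] = 0b01010111, so P[1] = P[3] = P[4].

P[1] = P[3] = P[4]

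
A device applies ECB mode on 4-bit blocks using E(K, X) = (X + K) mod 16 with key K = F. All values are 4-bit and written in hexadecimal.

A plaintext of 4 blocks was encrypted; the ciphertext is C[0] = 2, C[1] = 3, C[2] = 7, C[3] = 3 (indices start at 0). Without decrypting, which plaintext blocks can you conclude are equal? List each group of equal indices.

ECB encrypts each block independently with the same key, so equal ciphertext blocks imply equal plaintext blocks.
C[1] = C[3] = 3, so P[1] = P[3].

P[1] = P[3]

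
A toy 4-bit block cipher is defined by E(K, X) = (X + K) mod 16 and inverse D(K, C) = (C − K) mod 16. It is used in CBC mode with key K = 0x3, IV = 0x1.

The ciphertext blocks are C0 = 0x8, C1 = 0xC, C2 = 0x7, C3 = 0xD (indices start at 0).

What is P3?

CBC decryption: P_i = D(K, C_i) ⊕ C_{i−1}, with C_{−1} = IV.
P3: D(K, 0xD) = 0xA; 0xA ⊕ 0x7 = 0xD.

P3 = 0xD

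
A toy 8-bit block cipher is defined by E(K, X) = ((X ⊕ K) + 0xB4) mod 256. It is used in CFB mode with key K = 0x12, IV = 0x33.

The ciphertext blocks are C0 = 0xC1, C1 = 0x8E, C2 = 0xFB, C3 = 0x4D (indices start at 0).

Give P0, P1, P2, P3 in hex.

CFB decryption: P_i = C_i ⊕ E(K, C_{i−1}), with C_{−1} = IV.
P0: E(K, 0x33) = 0xD5; 0xC1 ⊕ 0xD5 = 0x14.
P1: E(K, 0xC1) = 0x87; 0x8E ⊕ 0x87 = 0x09.
P2: E(K, 0x8E) = 0x50; 0xFB ⊕ 0x50 = 0xAB.
P3: E(K, 0xFB) = 0x9D; 0x4D ⊕ 0x9D = 0xD0.

P0 = 0x14, P1 = 0x09, P2 = 0xAB, P3 = 0xD0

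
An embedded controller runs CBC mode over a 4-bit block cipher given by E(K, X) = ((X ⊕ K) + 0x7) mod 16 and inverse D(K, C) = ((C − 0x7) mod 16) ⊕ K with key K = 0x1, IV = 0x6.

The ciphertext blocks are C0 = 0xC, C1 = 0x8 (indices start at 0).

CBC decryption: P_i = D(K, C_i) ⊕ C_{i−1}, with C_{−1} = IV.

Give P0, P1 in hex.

P0 = 0x2, P1 = 0xC

P0: D(K, 0xC) = 0x4; 0x4 ⊕ 0x6 = 0x2.
P1: D(K, 0x8) = 0x0; 0x0 ⊕ 0xC = 0xC.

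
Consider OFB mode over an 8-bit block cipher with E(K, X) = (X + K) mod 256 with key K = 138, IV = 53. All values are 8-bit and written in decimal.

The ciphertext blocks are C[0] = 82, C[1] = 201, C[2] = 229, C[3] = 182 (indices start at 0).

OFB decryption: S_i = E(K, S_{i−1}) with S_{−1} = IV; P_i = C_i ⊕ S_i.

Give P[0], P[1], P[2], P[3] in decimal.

P[0]: S = E(K, 53) = 191; 82 ⊕ 191 = 237.
P[1]: S = E(K, 191) = 73; 201 ⊕ 73 = 128.
P[2]: S = E(K, 73) = 211; 229 ⊕ 211 = 54.
P[3]: S = E(K, 211) = 93; 182 ⊕ 93 = 235.

P[0] = 237, P[1] = 128, P[2] = 54, P[3] = 235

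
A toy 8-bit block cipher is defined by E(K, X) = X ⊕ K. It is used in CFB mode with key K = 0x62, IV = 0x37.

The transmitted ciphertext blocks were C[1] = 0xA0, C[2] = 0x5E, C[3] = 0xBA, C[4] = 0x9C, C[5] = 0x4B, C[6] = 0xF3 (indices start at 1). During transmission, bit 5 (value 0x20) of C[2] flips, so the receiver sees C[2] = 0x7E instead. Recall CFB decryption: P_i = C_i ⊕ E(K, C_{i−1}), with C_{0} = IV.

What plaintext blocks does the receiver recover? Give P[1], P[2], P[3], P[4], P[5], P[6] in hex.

Only C[2] changed, to 0x7E. In CFB, a change in C_i flips the same bit in P_i and garbles P_{i+1}. Decrypting the received ciphertext:
P[1]: E(K, 0x37) = 0x55; 0xA0 ⊕ 0x55 = 0xF5.
P[2]: E(K, 0xA0) = 0xC2; 0x7E ⊕ 0xC2 = 0xBC.
P[3]: E(K, 0x7E) = 0x1C; 0xBA ⊕ 0x1C = 0xA6.
P[4]: E(K, 0xBA) = 0xD8; 0x9C ⊕ 0xD8 = 0x44.
P[5]: E(K, 0x9C) = 0xFE; 0x4B ⊕ 0xFE = 0xB5.
P[6]: E(K, 0x4B) = 0x29; 0xF3 ⊕ 0x29 = 0xDA.
Blocks that differ from the original plaintext: P[2], P[3].

P[1] = 0xF5, P[2] = 0xBC, P[3] = 0xA6, P[4] = 0x44, P[5] = 0xB5, P[6] = 0xDA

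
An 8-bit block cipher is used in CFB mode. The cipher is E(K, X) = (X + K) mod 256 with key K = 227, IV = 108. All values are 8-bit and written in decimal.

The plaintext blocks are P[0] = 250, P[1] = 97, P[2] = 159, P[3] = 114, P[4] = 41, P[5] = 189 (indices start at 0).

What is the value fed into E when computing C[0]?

108

CFB encryption: C_i = P_i ⊕ E(K, C_{i−1}), with C_{−1} = IV.
C[0]: E(K, 108) = 79; 250 ⊕ 79 = 181.
So the input to E for block [0] is 108.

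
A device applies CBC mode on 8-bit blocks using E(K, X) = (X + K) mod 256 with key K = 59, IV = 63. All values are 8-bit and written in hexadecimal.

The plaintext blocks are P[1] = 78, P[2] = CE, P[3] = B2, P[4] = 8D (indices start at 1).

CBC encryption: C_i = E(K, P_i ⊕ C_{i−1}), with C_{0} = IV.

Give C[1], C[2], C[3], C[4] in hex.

C[1]: P[1] ⊕ 63 = 1B; E(K, 1B) = 74.
C[2]: P[2] ⊕ 74 = BA; E(K, BA) = 13.
C[3]: P[3] ⊕ 13 = A1; E(K, A1) = FA.
C[4]: P[4] ⊕ FA = 77; E(K, 77) = D0.

C[1] = 74, C[2] = 13, C[3] = FA, C[4] = D0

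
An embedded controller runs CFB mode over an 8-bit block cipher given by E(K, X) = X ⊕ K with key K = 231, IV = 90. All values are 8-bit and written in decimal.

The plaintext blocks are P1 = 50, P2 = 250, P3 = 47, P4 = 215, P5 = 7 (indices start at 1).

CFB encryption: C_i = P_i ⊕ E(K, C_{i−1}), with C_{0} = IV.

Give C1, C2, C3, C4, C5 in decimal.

C1: E(K, 90) = 189; 50 ⊕ 189 = 143.
C2: E(K, 143) = 104; 250 ⊕ 104 = 146.
C3: E(K, 146) = 117; 47 ⊕ 117 = 90.
C4: E(K, 90) = 189; 215 ⊕ 189 = 106.
C5: E(K, 106) = 141; 7 ⊕ 141 = 138.

C1 = 143, C2 = 146, C3 = 90, C4 = 106, C5 = 138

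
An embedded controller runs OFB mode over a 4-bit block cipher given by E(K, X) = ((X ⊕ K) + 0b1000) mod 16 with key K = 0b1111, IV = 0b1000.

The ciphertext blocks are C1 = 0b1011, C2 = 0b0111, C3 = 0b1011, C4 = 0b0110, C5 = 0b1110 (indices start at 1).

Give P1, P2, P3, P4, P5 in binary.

P1 = 0b0100, P2 = 0b1111, P3 = 0b0100, P4 = 0b1110, P5 = 0b0001

OFB decryption: S_i = E(K, S_{i−1}) with S_{0} = IV; P_i = C_i ⊕ S_i.
P1: S = E(K, 0b1000) = 0b1111; 0b1011 ⊕ 0b1111 = 0b0100.
P2: S = E(K, 0b1111) = 0b1000; 0b0111 ⊕ 0b1000 = 0b1111.
P3: S = E(K, 0b1000) = 0b1111; 0b1011 ⊕ 0b1111 = 0b0100.
P4: S = E(K, 0b1111) = 0b1000; 0b0110 ⊕ 0b1000 = 0b1110.
P5: S = E(K, 0b1000) = 0b1111; 0b1110 ⊕ 0b1111 = 0b0001.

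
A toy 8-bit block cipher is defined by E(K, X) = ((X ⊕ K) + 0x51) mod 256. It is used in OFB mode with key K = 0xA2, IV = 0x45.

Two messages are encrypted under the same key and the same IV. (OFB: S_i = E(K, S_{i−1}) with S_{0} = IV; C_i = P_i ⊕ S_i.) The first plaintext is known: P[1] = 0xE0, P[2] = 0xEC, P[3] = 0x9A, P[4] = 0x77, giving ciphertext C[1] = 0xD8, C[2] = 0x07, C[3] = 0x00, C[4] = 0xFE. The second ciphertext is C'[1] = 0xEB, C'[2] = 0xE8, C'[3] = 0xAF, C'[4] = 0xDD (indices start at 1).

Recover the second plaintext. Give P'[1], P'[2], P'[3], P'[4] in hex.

P'[1] = 0xD3, P'[2] = 0x03, P'[3] = 0x35, P'[4] = 0x54

In OFB with a reused IV, both messages share the same keystream S_i, so C_i ⊕ C'_i = P_i ⊕ P'_i and thus P'_i = P_i ⊕ C_i ⊕ C'_i.
P'[1]: 0xE0 ⊕ 0xD8 ⊕ 0xEB = 0xD3.
P'[2]: 0xEC ⊕ 0x07 ⊕ 0xE8 = 0x03.
P'[3]: 0x9A ⊕ 0x00 ⊕ 0xAF = 0x35.
P'[4]: 0x77 ⊕ 0xFE ⊕ 0xDD = 0x54.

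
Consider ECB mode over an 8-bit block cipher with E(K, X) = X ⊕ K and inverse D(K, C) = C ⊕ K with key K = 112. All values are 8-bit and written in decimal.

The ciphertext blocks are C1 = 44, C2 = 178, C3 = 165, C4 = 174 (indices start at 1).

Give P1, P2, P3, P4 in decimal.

ECB decryption: P_i = D(K, C_i).
P1: D(K, 44) = 92.
P2: D(K, 178) = 194.
P3: D(K, 165) = 213.
P4: D(K, 174) = 222.

P1 = 92, P2 = 194, P3 = 213, P4 = 222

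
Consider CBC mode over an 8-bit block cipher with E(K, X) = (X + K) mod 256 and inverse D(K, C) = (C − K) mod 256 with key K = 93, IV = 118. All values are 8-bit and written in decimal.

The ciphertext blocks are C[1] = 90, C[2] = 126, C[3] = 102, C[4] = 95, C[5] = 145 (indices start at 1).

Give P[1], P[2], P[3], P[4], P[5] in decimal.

CBC decryption: P_i = D(K, C_i) ⊕ C_{i−1}, with C_{0} = IV.
P[1]: D(K, 90) = 253; 253 ⊕ 118 = 139.
P[2]: D(K, 126) = 33; 33 ⊕ 90 = 123.
P[3]: D(K, 102) = 9; 9 ⊕ 126 = 119.
P[4]: D(K, 95) = 2; 2 ⊕ 102 = 100.
P[5]: D(K, 145) = 52; 52 ⊕ 95 = 107.

P[1] = 139, P[2] = 123, P[3] = 119, P[4] = 100, P[5] = 107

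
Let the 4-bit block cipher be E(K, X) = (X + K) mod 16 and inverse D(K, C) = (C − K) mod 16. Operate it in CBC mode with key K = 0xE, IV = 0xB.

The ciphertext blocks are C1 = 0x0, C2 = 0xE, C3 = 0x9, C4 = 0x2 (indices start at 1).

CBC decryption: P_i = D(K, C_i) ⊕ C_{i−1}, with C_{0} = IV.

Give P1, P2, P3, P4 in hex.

P1: D(K, 0x0) = 0x2; 0x2 ⊕ 0xB = 0x9.
P2: D(K, 0xE) = 0x0; 0x0 ⊕ 0x0 = 0x0.
P3: D(K, 0x9) = 0xB; 0xB ⊕ 0xE = 0x5.
P4: D(K, 0x2) = 0x4; 0x4 ⊕ 0x9 = 0xD.

P1 = 0x9, P2 = 0x0, P3 = 0x5, P4 = 0xD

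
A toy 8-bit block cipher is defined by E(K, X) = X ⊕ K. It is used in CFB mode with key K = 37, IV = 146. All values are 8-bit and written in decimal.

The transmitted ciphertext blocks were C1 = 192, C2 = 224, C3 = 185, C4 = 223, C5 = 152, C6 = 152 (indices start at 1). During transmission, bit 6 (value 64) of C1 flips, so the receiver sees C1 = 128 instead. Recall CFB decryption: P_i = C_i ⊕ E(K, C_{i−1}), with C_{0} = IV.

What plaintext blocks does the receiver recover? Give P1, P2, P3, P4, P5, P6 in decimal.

Only C1 changed, to 128. In CFB, a change in C_i flips the same bit in P_i and garbles P_{i+1}. Decrypting the received ciphertext:
P1: E(K, 146) = 183; 128 ⊕ 183 = 55.
P2: E(K, 128) = 165; 224 ⊕ 165 = 69.
P3: E(K, 224) = 197; 185 ⊕ 197 = 124.
P4: E(K, 185) = 156; 223 ⊕ 156 = 67.
P5: E(K, 223) = 250; 152 ⊕ 250 = 98.
P6: E(K, 152) = 189; 152 ⊕ 189 = 37.
Blocks that differ from the original plaintext: P1, P2.

P1 = 55, P2 = 69, P3 = 124, P4 = 67, P5 = 98, P6 = 37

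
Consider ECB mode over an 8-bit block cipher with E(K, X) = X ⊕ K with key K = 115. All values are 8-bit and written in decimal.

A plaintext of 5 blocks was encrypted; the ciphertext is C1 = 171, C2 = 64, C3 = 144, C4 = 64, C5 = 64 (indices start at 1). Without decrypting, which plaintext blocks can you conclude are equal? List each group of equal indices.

ECB encrypts each block independently with the same key, so equal ciphertext blocks imply equal plaintext blocks.
C2 = C4 = C5 = 64, so P2 = P4 = P5.

P2 = P4 = P5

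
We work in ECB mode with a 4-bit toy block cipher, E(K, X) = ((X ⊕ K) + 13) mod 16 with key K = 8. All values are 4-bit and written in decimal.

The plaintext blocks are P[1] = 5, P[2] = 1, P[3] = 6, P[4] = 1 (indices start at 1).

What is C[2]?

ECB encryption: C_i = E(K, P_i).
C[2]: E(K, 1) = 6.

C[2] = 6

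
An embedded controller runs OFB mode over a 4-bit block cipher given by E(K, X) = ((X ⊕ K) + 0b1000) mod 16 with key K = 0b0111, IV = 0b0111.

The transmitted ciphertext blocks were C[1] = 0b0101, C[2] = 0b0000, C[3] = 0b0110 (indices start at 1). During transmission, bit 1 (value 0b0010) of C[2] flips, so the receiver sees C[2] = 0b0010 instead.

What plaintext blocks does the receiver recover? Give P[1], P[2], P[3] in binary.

P[1] = 0b1101, P[2] = 0b0101, P[3] = 0b1110

OFB decryption: S_i = E(K, S_{i−1}) with S_{0} = IV; P_i = C_i ⊕ S_i.
Only C[2] changed, to 0b0010. In OFB, a change in C_i flips the same bit in P_i only; the keystream is unaffected. Decrypting the received ciphertext:
P[1]: S = E(K, 0b0111) = 0b1000; 0b0101 ⊕ 0b1000 = 0b1101.
P[2]: S = E(K, 0b1000) = 0b0111; 0b0010 ⊕ 0b0111 = 0b0101.
P[3]: S = E(K, 0b0111) = 0b1000; 0b0110 ⊕ 0b1000 = 0b1110.
Blocks that differ from the original plaintext: P[2].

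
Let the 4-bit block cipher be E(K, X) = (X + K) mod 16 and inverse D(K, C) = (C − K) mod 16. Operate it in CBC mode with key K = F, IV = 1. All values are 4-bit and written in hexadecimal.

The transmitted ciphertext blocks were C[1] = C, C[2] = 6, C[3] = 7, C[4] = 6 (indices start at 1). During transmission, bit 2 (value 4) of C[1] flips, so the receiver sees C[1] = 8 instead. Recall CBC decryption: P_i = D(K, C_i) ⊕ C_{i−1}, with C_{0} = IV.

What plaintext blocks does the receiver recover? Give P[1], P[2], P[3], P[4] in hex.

Only C[1] changed, to 8. In CBC, a change in C_i garbles P_i and flips the same bit in P_{i+1}. Decrypting the received ciphertext:
P[1]: D(K, 8) = 9; 9 ⊕ 1 = 8.
P[2]: D(K, 6) = 7; 7 ⊕ 8 = F.
P[3]: D(K, 7) = 8; 8 ⊕ 6 = E.
P[4]: D(K, 6) = 7; 7 ⊕ 7 = 0.
Blocks that differ from the original plaintext: P[1], P[2].

P[1] = 8, P[2] = F, P[3] = E, P[4] = 0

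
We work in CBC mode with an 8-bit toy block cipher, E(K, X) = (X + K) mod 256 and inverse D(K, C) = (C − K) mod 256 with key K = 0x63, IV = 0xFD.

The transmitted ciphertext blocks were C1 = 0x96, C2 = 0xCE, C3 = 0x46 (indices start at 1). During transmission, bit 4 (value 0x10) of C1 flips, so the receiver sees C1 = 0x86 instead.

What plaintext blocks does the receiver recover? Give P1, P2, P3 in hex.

CBC decryption: P_i = D(K, C_i) ⊕ C_{i−1}, with C_{0} = IV.
Only C1 changed, to 0x86. In CBC, a change in C_i garbles P_i and flips the same bit in P_{i+1}. Decrypting the received ciphertext:
P1: D(K, 0x86) = 0x23; 0x23 ⊕ 0xFD = 0xDE.
P2: D(K, 0xCE) = 0x6B; 0x6B ⊕ 0x86 = 0xED.
P3: D(K, 0x46) = 0xE3; 0xE3 ⊕ 0xCE = 0x2D.
Blocks that differ from the original plaintext: P1, P2.

P1 = 0xDE, P2 = 0xED, P3 = 0x2D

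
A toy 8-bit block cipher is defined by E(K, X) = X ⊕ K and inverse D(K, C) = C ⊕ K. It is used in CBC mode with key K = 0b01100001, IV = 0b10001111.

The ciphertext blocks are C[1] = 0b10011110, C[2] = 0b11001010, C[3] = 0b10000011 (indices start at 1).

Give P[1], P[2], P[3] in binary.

CBC decryption: P_i = D(K, C_i) ⊕ C_{i−1}, with C_{0} = IV.
P[1]: D(K, 0b10011110) = 0b11111111; 0b11111111 ⊕ 0b10001111 = 0b01110000.
P[2]: D(K, 0b11001010) = 0b10101011; 0b10101011 ⊕ 0b10011110 = 0b00110101.
P[3]: D(K, 0b10000011) = 0b11100010; 0b11100010 ⊕ 0b11001010 = 0b00101000.

P[1] = 0b01110000, P[2] = 0b00110101, P[3] = 0b00101000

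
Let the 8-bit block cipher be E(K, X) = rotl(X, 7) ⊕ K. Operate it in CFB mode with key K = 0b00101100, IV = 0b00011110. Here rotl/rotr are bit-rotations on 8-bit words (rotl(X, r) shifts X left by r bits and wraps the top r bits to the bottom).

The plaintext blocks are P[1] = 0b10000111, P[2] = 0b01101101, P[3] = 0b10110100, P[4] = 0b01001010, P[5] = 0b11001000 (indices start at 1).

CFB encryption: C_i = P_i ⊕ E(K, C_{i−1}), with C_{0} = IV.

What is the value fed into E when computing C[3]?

0b00010011

C[1]: E(K, 0b00011110) = 0b00100011; 0b10000111 ⊕ 0b00100011 = 0b10100100.
C[2]: E(K, 0b10100100) = 0b01111110; 0b01101101 ⊕ 0b01111110 = 0b00010011.
C[3]: E(K, 0b00010011) = 0b10100101; 0b10110100 ⊕ 0b10100101 = 0b00010001.
So the input to E for block [3] is 0b00010011.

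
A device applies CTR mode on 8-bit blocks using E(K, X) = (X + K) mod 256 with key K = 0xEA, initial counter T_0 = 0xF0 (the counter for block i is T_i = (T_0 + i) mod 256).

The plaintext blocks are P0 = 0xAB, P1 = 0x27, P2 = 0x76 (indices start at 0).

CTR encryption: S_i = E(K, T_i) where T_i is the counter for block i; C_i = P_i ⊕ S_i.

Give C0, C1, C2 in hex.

C0 = 0x71, C1 = 0xFC, C2 = 0xAA

C0: T = 0xF0, S = E(K, T) = 0xDA; 0xAB ⊕ 0xDA = 0x71.
C1: T = 0xF1, S = E(K, T) = 0xDB; 0x27 ⊕ 0xDB = 0xFC.
C2: T = 0xF2, S = E(K, T) = 0xDC; 0x76 ⊕ 0xDC = 0xAA.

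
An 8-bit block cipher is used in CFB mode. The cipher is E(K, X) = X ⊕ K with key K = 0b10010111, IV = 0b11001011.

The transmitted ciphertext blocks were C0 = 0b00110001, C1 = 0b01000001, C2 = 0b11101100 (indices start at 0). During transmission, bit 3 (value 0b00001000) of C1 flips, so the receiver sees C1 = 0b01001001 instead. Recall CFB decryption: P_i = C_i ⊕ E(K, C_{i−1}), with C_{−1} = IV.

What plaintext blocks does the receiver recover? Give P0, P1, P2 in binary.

Only C1 changed, to 0b01001001. In CFB, a change in C_i flips the same bit in P_i and garbles P_{i+1}. Decrypting the received ciphertext:
P0: E(K, 0b11001011) = 0b01011100; 0b00110001 ⊕ 0b01011100 = 0b01101101.
P1: E(K, 0b00110001) = 0b10100110; 0b01001001 ⊕ 0b10100110 = 0b11101111.
P2: E(K, 0b01001001) = 0b11011110; 0b11101100 ⊕ 0b11011110 = 0b00110010.
Blocks that differ from the original plaintext: P1, P2.

P0 = 0b01101101, P1 = 0b11101111, P2 = 0b00110010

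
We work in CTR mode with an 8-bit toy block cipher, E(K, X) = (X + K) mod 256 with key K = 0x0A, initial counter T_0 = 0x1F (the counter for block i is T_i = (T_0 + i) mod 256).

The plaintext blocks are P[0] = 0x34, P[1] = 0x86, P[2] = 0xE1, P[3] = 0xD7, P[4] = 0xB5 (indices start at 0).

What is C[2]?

CTR encryption: S_i = E(K, T_i) where T_i is the counter for block i; C_i = P_i ⊕ S_i.
C[0]: T = 0x1F, S = E(K, T) = 0x29; 0x34 ⊕ 0x29 = 0x1D.
C[1]: T = 0x20, S = E(K, T) = 0x2A; 0x86 ⊕ 0x2A = 0xAC.
C[2]: T = 0x21, S = E(K, T) = 0x2B; 0xE1 ⊕ 0x2B = 0xCA.

C[2] = 0xCA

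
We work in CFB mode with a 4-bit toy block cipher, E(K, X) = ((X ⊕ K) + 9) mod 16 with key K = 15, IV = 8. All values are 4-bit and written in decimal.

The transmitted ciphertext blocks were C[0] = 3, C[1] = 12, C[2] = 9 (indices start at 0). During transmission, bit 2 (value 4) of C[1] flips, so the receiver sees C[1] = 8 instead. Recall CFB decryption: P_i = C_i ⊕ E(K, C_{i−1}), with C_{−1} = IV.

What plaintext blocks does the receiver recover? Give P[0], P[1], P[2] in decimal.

P[0] = 3, P[1] = 13, P[2] = 9

Only C[1] changed, to 8. In CFB, a change in C_i flips the same bit in P_i and garbles P_{i+1}. Decrypting the received ciphertext:
P[0]: E(K, 8) = 0; 3 ⊕ 0 = 3.
P[1]: E(K, 3) = 5; 8 ⊕ 5 = 13.
P[2]: E(K, 8) = 0; 9 ⊕ 0 = 9.
Blocks that differ from the original plaintext: P[1], P[2].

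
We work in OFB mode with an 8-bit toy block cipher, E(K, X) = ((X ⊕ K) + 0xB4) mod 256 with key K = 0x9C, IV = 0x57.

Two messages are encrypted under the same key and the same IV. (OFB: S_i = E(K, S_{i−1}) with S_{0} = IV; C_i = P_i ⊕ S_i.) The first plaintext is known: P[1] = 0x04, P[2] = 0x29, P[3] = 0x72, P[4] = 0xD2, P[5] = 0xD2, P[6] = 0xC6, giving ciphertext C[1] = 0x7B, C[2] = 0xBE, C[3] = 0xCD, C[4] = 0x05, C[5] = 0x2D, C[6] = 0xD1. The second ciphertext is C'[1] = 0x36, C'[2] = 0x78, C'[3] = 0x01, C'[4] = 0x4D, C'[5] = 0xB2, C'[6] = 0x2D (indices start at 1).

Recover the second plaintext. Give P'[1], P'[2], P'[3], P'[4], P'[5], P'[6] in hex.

P'[1] = 0x49, P'[2] = 0xEF, P'[3] = 0xBE, P'[4] = 0x9A, P'[5] = 0x4D, P'[6] = 0x3A

In OFB with a reused IV, both messages share the same keystream S_i, so C_i ⊕ C'_i = P_i ⊕ P'_i and thus P'_i = P_i ⊕ C_i ⊕ C'_i.
P'[1]: 0x04 ⊕ 0x7B ⊕ 0x36 = 0x49.
P'[2]: 0x29 ⊕ 0xBE ⊕ 0x78 = 0xEF.
P'[3]: 0x72 ⊕ 0xCD ⊕ 0x01 = 0xBE.
P'[4]: 0xD2 ⊕ 0x05 ⊕ 0x4D = 0x9A.
P'[5]: 0xD2 ⊕ 0x2D ⊕ 0xB2 = 0x4D.
P'[6]: 0xC6 ⊕ 0xD1 ⊕ 0x2D = 0x3A.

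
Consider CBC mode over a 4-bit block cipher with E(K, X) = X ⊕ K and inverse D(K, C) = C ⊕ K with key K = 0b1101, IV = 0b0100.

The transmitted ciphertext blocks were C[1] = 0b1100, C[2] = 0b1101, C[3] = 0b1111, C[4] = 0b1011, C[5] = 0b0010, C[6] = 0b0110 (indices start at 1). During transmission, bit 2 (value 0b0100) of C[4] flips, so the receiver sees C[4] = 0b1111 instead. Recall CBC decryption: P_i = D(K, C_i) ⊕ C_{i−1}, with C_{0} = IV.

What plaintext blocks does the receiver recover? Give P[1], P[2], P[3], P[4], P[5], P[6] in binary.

P[1] = 0b0101, P[2] = 0b1100, P[3] = 0b1111, P[4] = 0b1101, P[5] = 0b0000, P[6] = 0b1001

Only C[4] changed, to 0b1111. In CBC, a change in C_i garbles P_i and flips the same bit in P_{i+1}. Decrypting the received ciphertext:
P[1]: D(K, 0b1100) = 0b0001; 0b0001 ⊕ 0b0100 = 0b0101.
P[2]: D(K, 0b1101) = 0b0000; 0b0000 ⊕ 0b1100 = 0b1100.
P[3]: D(K, 0b1111) = 0b0010; 0b0010 ⊕ 0b1101 = 0b1111.
P[4]: D(K, 0b1111) = 0b0010; 0b0010 ⊕ 0b1111 = 0b1101.
P[5]: D(K, 0b0010) = 0b1111; 0b1111 ⊕ 0b1111 = 0b0000.
P[6]: D(K, 0b0110) = 0b1011; 0b1011 ⊕ 0b0010 = 0b1001.
Blocks that differ from the original plaintext: P[4], P[5].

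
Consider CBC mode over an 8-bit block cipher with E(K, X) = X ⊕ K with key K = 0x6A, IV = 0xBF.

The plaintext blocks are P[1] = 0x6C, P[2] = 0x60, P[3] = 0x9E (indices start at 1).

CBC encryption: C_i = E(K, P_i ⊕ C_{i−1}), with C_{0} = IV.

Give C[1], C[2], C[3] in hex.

C[1]: P[1] ⊕ 0xBF = 0xD3; E(K, 0xD3) = 0xB9.
C[2]: P[2] ⊕ 0xB9 = 0xD9; E(K, 0xD9) = 0xB3.
C[3]: P[3] ⊕ 0xB3 = 0x2D; E(K, 0x2D) = 0x47.

C[1] = 0xB9, C[2] = 0xB3, C[3] = 0x47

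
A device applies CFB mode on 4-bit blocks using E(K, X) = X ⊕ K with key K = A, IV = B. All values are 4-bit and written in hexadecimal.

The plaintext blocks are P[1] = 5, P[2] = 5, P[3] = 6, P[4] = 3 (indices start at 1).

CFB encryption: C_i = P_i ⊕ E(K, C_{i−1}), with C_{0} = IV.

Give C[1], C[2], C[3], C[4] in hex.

C[1] = 4, C[2] = B, C[3] = 7, C[4] = E

C[1]: E(K, B) = 1; 5 ⊕ 1 = 4.
C[2]: E(K, 4) = E; 5 ⊕ E = B.
C[3]: E(K, B) = 1; 6 ⊕ 1 = 7.
C[4]: E(K, 7) = D; 3 ⊕ D = E.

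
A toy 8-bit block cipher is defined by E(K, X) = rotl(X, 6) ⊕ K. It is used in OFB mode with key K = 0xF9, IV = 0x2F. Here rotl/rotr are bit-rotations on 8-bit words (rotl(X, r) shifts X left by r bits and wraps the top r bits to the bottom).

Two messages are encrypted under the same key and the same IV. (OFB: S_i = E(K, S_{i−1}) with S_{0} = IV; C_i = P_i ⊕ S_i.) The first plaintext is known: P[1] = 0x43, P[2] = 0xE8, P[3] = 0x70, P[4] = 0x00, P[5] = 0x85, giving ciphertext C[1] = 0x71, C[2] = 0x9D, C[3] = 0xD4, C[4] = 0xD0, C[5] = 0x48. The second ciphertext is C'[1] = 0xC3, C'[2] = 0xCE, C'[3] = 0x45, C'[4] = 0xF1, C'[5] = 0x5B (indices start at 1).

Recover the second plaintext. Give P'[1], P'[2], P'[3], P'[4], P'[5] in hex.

P'[1] = 0xF1, P'[2] = 0xBB, P'[3] = 0xE1, P'[4] = 0x21, P'[5] = 0x96

In OFB with a reused IV, both messages share the same keystream S_i, so C_i ⊕ C'_i = P_i ⊕ P'_i and thus P'_i = P_i ⊕ C_i ⊕ C'_i.
P'[1]: 0x43 ⊕ 0x71 ⊕ 0xC3 = 0xF1.
P'[2]: 0xE8 ⊕ 0x9D ⊕ 0xCE = 0xBB.
P'[3]: 0x70 ⊕ 0xD4 ⊕ 0x45 = 0xE1.
P'[4]: 0x00 ⊕ 0xD0 ⊕ 0xF1 = 0x21.
P'[5]: 0x85 ⊕ 0x48 ⊕ 0x5B = 0x96.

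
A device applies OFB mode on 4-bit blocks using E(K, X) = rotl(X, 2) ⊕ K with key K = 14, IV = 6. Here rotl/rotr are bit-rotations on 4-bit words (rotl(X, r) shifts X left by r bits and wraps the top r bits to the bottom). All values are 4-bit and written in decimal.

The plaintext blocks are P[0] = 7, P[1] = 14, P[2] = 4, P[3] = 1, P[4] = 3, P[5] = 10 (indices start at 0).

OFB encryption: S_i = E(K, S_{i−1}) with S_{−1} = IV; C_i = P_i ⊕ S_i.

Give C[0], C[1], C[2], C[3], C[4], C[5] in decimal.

C[0]: S = E(K, 6) = 7; 7 ⊕ 7 = 0.
C[1]: S = E(K, 7) = 3; 14 ⊕ 3 = 13.
C[2]: S = E(K, 3) = 2; 4 ⊕ 2 = 6.
C[3]: S = E(K, 2) = 6; 1 ⊕ 6 = 7.
C[4]: S = E(K, 6) = 7; 3 ⊕ 7 = 4.
C[5]: S = E(K, 7) = 3; 10 ⊕ 3 = 9.

C[0] = 0, C[1] = 13, C[2] = 6, C[3] = 7, C[4] = 4, C[5] = 9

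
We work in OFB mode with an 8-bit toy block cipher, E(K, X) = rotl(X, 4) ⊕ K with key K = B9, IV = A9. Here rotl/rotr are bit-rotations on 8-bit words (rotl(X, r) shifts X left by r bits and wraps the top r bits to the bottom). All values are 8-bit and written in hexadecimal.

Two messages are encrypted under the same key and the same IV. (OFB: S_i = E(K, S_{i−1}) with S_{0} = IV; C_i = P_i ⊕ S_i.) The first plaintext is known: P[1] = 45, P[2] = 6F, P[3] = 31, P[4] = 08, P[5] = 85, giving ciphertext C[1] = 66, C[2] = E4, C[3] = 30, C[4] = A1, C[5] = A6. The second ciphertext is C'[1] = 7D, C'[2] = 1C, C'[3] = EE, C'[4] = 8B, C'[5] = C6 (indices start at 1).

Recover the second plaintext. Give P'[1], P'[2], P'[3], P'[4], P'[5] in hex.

In OFB with a reused IV, both messages share the same keystream S_i, so C_i ⊕ C'_i = P_i ⊕ P'_i and thus P'_i = P_i ⊕ C_i ⊕ C'_i.
P'[1]: 45 ⊕ 66 ⊕ 7D = 5E.
P'[2]: 6F ⊕ E4 ⊕ 1C = 97.
P'[3]: 31 ⊕ 30 ⊕ EE = EF.
P'[4]: 08 ⊕ A1 ⊕ 8B = 22.
P'[5]: 85 ⊕ A6 ⊕ C6 = E5.

P'[1] = 5E, P'[2] = 97, P'[3] = EF, P'[4] = 22, P'[5] = E5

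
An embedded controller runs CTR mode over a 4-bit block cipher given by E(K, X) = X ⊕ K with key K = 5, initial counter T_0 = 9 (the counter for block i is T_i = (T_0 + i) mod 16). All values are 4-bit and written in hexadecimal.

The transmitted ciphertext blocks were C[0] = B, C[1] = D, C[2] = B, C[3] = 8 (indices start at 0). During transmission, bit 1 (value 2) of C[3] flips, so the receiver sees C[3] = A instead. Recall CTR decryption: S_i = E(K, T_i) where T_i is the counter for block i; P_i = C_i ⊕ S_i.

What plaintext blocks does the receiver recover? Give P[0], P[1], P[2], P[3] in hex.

P[0] = 7, P[1] = 2, P[2] = 5, P[3] = 3

Only C[3] changed, to A. In CTR, a change in C_i flips the same bit in P_i only; the keystream is unaffected. Decrypting the received ciphertext:
P[0]: T = 9, S = E(K, T) = C; B ⊕ C = 7.
P[1]: T = A, S = E(K, T) = F; D ⊕ F = 2.
P[2]: T = B, S = E(K, T) = E; B ⊕ E = 5.
P[3]: T = C, S = E(K, T) = 9; A ⊕ 9 = 3.
Blocks that differ from the original plaintext: P[3].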